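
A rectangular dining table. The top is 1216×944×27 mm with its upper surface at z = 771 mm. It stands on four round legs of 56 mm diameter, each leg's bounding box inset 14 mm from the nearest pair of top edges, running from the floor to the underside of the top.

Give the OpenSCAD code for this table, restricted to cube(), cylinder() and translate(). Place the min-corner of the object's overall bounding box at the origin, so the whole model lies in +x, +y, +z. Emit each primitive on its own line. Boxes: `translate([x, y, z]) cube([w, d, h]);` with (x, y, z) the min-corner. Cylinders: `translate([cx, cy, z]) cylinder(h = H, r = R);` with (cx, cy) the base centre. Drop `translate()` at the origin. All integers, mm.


// leg_h = 771 - 27 = 744
translate([0, 0, 744]) cube([1216, 944, 27]);
translate([42, 42, 0]) cylinder(h = 744, r = 28);
translate([1174, 42, 0]) cylinder(h = 744, r = 28);
translate([42, 902, 0]) cylinder(h = 744, r = 28);
translate([1174, 902, 0]) cylinder(h = 744, r = 28);


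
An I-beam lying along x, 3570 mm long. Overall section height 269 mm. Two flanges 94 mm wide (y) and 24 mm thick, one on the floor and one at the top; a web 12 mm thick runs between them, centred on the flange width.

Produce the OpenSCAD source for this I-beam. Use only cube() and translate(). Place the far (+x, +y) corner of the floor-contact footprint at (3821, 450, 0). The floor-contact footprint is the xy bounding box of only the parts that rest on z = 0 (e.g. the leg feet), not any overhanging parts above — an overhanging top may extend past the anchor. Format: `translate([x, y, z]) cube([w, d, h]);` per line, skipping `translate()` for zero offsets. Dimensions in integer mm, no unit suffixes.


translate([251, 356, 0]) cube([3570, 94, 24]);
translate([251, 397, 24]) cube([3570, 12, 221]);
translate([251, 356, 245]) cube([3570, 94, 24]);


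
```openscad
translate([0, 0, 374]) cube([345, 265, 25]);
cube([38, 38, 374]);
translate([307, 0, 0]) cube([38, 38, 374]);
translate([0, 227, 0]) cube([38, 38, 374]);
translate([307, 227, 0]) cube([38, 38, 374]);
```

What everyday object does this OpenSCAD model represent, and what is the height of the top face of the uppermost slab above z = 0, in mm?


A stool. The seat height is 399 mm.

A 345×265×25 slab at z = 374 on four corner posts — a stool. The seat top is 374 + 25 = 399 mm.


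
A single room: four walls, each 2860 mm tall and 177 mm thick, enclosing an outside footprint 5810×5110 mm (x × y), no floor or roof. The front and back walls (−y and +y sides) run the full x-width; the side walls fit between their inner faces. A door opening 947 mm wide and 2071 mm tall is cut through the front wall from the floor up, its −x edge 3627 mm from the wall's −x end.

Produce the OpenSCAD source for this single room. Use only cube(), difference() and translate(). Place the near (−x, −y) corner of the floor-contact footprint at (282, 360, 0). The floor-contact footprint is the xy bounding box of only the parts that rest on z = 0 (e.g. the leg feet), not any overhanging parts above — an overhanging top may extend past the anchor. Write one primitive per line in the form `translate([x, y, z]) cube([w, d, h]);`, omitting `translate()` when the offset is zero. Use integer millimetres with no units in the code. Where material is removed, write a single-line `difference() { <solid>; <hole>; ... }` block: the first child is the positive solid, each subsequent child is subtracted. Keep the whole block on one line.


difference() { translate([282, 360, 0]) cube([5810, 177, 2860]); translate([3909, 360, 0]) cube([947, 177, 2071]); }
translate([282, 5293, 0]) cube([5810, 177, 2860]);
translate([282, 537, 0]) cube([177, 4756, 2860]);
translate([5915, 537, 0]) cube([177, 4756, 2860]);


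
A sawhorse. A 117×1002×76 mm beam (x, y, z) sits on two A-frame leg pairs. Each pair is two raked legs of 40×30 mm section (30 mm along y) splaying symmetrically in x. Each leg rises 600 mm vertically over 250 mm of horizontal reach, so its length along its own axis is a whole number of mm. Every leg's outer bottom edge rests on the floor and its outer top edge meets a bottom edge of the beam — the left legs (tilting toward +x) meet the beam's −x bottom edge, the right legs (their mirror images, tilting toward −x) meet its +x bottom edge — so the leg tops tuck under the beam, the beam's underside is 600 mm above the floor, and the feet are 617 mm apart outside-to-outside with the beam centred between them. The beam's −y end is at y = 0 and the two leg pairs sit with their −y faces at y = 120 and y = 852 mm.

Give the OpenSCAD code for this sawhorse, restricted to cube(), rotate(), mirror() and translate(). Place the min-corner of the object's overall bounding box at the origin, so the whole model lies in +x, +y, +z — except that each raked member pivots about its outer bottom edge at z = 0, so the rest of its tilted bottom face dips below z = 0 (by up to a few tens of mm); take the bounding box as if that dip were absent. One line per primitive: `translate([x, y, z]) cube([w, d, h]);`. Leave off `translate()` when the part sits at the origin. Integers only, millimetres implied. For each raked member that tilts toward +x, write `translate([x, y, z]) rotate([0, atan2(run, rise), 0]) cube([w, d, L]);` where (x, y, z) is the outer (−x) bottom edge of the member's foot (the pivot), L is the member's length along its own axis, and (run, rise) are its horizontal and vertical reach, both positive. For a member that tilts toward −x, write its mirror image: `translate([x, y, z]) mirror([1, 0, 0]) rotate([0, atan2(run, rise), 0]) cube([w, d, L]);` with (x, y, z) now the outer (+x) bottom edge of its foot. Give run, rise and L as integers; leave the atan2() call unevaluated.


translate([250, 0, 600]) cube([117, 1002, 76]);
translate([0, 120, 0]) rotate([0, atan2(250, 600), 0]) cube([40, 30, 650]);
translate([617, 120, 0]) mirror([1, 0, 0]) rotate([0, atan2(250, 600), 0]) cube([40, 30, 650]);
translate([0, 852, 0]) rotate([0, atan2(250, 600), 0]) cube([40, 30, 650]);
translate([617, 852, 0]) mirror([1, 0, 0]) rotate([0, atan2(250, 600), 0]) cube([40, 30, 650]);


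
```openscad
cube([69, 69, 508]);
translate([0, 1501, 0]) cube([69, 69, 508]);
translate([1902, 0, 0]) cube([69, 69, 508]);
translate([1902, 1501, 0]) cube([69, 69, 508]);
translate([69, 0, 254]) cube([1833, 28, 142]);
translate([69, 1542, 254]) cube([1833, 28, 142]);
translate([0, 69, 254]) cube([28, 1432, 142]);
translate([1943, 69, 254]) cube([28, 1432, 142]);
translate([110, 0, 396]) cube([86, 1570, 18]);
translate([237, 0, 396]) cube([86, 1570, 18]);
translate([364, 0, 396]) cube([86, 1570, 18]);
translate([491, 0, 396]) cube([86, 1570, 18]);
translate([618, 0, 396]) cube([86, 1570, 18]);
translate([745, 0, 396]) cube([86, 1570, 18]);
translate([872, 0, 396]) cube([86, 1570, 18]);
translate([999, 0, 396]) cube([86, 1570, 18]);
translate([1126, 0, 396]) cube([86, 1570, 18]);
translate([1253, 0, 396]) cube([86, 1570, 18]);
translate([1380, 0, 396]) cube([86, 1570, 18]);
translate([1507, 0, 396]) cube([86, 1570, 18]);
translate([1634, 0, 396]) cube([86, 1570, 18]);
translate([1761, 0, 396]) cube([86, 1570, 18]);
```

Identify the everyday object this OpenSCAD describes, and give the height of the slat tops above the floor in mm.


A bed frame. The slat-top height is 414 mm.

Four posts, four rails, and a row of slats — a bed frame. Slats sit on the rails at z = 254 + 142 = 396; with slat thickness 18, the top is 414 mm.


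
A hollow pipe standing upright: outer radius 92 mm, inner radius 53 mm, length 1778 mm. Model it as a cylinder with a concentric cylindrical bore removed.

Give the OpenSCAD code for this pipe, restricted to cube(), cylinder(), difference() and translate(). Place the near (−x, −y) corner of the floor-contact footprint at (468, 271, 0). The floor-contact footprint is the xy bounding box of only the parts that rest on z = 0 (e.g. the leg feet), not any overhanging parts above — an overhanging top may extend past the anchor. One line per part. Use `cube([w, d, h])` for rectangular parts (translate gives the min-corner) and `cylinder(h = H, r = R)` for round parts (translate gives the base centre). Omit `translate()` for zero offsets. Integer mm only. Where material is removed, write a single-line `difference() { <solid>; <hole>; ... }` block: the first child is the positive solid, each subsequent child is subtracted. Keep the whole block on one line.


difference() { translate([560, 363, 0]) cylinder(h = 1778, r = 92); translate([560, 363, 0]) cylinder(h = 1778, r = 53); }


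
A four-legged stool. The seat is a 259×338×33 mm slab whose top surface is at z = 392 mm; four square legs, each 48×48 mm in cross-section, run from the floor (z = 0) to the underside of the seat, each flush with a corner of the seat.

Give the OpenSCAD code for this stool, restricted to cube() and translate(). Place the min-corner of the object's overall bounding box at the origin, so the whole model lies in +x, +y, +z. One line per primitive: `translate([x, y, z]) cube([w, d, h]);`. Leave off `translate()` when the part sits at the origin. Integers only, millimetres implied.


translate([0, 0, 359]) cube([259, 338, 33]);
cube([48, 48, 359]);
translate([211, 0, 0]) cube([48, 48, 359]);
translate([0, 290, 0]) cube([48, 48, 359]);
translate([211, 290, 0]) cube([48, 48, 359]);


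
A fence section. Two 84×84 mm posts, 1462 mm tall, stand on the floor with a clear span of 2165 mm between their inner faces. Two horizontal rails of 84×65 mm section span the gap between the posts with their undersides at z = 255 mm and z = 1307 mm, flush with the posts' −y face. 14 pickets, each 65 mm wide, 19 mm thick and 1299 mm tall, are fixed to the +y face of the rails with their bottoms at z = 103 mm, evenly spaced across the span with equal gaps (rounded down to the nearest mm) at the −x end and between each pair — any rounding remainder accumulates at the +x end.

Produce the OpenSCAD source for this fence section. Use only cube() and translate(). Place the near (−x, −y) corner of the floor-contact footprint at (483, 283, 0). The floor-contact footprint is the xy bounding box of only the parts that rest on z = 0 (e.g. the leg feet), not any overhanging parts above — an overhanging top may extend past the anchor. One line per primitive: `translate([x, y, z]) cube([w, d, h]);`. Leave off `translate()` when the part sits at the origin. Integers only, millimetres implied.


translate([483, 283, 0]) cube([84, 84, 1462]);
translate([2732, 283, 0]) cube([84, 84, 1462]);
translate([567, 283, 255]) cube([2165, 84, 65]);
translate([567, 283, 1307]) cube([2165, 84, 65]);
translate([650, 367, 103]) cube([65, 19, 1299]);
translate([798, 367, 103]) cube([65, 19, 1299]);
translate([946, 367, 103]) cube([65, 19, 1299]);
translate([1094, 367, 103]) cube([65, 19, 1299]);
translate([1242, 367, 103]) cube([65, 19, 1299]);
translate([1390, 367, 103]) cube([65, 19, 1299]);
translate([1538, 367, 103]) cube([65, 19, 1299]);
translate([1686, 367, 103]) cube([65, 19, 1299]);
translate([1834, 367, 103]) cube([65, 19, 1299]);
translate([1982, 367, 103]) cube([65, 19, 1299]);
translate([2130, 367, 103]) cube([65, 19, 1299]);
translate([2278, 367, 103]) cube([65, 19, 1299]);
translate([2426, 367, 103]) cube([65, 19, 1299]);
translate([2574, 367, 103]) cube([65, 19, 1299]);


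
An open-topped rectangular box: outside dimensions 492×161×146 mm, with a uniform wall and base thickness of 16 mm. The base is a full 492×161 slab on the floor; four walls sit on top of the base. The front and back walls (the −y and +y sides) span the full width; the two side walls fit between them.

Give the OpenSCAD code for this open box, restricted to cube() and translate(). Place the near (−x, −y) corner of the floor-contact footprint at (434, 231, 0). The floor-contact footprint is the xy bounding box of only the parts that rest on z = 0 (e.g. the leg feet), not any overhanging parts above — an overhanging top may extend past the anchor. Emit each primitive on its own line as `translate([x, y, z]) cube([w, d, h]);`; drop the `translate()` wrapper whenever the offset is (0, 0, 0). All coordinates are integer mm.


translate([434, 231, 0]) cube([492, 161, 16]);
translate([434, 231, 16]) cube([492, 16, 130]);
translate([434, 376, 16]) cube([492, 16, 130]);
translate([434, 247, 16]) cube([16, 129, 130]);
translate([910, 247, 16]) cube([16, 129, 130]);


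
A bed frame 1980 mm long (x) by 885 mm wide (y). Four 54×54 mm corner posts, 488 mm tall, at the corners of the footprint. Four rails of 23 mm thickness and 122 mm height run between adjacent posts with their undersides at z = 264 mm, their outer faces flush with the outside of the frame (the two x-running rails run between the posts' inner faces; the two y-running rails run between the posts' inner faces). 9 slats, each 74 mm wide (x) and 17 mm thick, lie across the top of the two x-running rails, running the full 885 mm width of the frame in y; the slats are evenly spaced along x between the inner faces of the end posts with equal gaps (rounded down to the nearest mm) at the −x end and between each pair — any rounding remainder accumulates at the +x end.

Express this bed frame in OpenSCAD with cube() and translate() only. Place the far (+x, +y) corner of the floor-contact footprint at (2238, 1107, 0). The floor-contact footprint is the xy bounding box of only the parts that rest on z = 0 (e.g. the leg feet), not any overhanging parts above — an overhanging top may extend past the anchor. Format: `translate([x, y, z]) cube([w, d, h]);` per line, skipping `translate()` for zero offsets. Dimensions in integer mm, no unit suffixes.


// slat z = rail_z + rail_h = 264 + 122 = 386
// slat gap = ⌊(1872 − 9·74) / 10⌋ = 120
translate([258, 222, 0]) cube([54, 54, 488]);
translate([258, 1053, 0]) cube([54, 54, 488]);
translate([2184, 222, 0]) cube([54, 54, 488]);
translate([2184, 1053, 0]) cube([54, 54, 488]);
translate([312, 222, 264]) cube([1872, 23, 122]);
translate([312, 1084, 264]) cube([1872, 23, 122]);
translate([258, 276, 264]) cube([23, 777, 122]);
translate([2215, 276, 264]) cube([23, 777, 122]);
translate([432, 222, 386]) cube([74, 885, 17]);
translate([626, 222, 386]) cube([74, 885, 17]);
translate([820, 222, 386]) cube([74, 885, 17]);
translate([1014, 222, 386]) cube([74, 885, 17]);
translate([1208, 222, 386]) cube([74, 885, 17]);
translate([1402, 222, 386]) cube([74, 885, 17]);
translate([1596, 222, 386]) cube([74, 885, 17]);
translate([1790, 222, 386]) cube([74, 885, 17]);
translate([1984, 222, 386]) cube([74, 885, 17]);


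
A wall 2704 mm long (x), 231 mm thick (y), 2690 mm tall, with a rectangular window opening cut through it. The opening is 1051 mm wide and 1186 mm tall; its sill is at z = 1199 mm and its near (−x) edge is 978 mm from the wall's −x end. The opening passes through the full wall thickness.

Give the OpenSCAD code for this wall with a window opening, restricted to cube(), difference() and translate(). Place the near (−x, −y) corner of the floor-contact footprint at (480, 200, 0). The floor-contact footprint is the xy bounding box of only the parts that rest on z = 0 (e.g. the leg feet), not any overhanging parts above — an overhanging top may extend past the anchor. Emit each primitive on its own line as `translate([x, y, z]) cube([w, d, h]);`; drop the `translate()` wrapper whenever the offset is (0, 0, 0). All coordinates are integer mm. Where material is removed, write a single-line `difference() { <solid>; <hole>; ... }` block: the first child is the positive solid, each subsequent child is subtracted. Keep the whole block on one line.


difference() { translate([480, 200, 0]) cube([2704, 231, 2690]); translate([1458, 200, 1199]) cube([1051, 231, 1186]); }


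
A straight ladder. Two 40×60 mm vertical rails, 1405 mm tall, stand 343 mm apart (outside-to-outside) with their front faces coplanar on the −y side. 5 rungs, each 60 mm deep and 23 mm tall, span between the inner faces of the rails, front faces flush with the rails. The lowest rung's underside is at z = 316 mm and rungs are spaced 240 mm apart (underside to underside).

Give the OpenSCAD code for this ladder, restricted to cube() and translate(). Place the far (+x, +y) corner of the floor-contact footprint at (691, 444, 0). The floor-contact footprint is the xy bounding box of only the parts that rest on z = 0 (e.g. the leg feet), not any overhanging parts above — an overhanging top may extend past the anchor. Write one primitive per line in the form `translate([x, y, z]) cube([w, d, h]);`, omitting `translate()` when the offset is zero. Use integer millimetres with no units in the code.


translate([348, 384, 0]) cube([40, 60, 1405]);
translate([651, 384, 0]) cube([40, 60, 1405]);
translate([388, 384, 316]) cube([263, 60, 23]);
translate([388, 384, 556]) cube([263, 60, 23]);
translate([388, 384, 796]) cube([263, 60, 23]);
translate([388, 384, 1036]) cube([263, 60, 23]);
translate([388, 384, 1276]) cube([263, 60, 23]);


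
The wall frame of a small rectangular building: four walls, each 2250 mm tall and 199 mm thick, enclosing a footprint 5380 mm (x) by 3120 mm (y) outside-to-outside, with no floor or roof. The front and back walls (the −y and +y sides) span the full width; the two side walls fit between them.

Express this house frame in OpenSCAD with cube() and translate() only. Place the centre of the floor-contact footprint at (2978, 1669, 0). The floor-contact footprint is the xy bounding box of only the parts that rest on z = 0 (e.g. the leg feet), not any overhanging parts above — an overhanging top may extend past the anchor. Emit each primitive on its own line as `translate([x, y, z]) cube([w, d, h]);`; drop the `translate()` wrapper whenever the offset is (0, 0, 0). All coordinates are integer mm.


translate([288, 109, 0]) cube([5380, 199, 2250]);
translate([288, 3030, 0]) cube([5380, 199, 2250]);
translate([288, 308, 0]) cube([199, 2722, 2250]);
translate([5469, 308, 0]) cube([199, 2722, 2250]);


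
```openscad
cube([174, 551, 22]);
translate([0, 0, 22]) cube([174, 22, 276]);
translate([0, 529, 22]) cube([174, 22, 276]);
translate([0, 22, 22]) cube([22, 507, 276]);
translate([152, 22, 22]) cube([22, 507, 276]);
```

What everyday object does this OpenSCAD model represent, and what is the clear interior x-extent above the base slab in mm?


An open box. The internal width is 130 mm.

A 174×551 base slab with four walls standing on it — an open box. The base is 174 mm wide and the walls are 22 mm thick, so the internal width is 174 − 2 × 22 = 130 mm.


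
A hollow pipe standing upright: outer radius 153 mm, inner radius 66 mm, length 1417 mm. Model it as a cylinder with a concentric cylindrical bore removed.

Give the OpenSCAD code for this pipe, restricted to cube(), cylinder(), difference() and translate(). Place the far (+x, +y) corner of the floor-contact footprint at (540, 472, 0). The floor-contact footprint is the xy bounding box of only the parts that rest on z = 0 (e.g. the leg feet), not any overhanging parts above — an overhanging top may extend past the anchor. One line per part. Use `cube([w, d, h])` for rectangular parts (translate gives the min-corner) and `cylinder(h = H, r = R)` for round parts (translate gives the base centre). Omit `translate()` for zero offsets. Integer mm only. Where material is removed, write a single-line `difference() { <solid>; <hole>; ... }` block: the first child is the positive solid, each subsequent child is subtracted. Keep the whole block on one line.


difference() { translate([387, 319, 0]) cylinder(h = 1417, r = 153); translate([387, 319, 0]) cylinder(h = 1417, r = 66); }


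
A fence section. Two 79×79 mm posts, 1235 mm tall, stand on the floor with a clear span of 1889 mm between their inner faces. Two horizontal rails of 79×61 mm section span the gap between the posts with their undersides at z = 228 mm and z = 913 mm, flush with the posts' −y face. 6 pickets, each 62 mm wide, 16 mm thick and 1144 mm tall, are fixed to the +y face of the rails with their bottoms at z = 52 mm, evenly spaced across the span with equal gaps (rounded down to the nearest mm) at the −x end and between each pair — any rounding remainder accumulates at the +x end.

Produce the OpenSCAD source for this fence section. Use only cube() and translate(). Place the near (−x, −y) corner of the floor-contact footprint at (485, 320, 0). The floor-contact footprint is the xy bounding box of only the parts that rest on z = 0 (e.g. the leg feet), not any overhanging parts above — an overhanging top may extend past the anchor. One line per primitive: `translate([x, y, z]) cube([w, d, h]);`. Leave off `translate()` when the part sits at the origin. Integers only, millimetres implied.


translate([485, 320, 0]) cube([79, 79, 1235]);
translate([2453, 320, 0]) cube([79, 79, 1235]);
translate([564, 320, 228]) cube([1889, 79, 61]);
translate([564, 320, 913]) cube([1889, 79, 61]);
translate([780, 399, 52]) cube([62, 16, 1144]);
translate([1058, 399, 52]) cube([62, 16, 1144]);
translate([1336, 399, 52]) cube([62, 16, 1144]);
translate([1614, 399, 52]) cube([62, 16, 1144]);
translate([1892, 399, 52]) cube([62, 16, 1144]);
translate([2170, 399, 52]) cube([62, 16, 1144]);


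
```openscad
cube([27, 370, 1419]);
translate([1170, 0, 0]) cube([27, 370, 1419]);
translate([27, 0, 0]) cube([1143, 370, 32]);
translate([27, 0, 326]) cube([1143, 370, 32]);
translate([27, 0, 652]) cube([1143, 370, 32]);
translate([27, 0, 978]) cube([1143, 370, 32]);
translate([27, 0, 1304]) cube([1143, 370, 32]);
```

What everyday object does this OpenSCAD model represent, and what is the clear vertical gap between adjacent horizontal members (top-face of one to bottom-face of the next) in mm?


A bookshelf. The clear shelf gap is 294 mm.

Two tall side panels with 5 horizontal boards between them — a bookshelf. The first two shelf undersides are at z = 0 and z = 326; with shelf thickness 32, the clear gap is 326 − 0 − 32 = 294 mm.


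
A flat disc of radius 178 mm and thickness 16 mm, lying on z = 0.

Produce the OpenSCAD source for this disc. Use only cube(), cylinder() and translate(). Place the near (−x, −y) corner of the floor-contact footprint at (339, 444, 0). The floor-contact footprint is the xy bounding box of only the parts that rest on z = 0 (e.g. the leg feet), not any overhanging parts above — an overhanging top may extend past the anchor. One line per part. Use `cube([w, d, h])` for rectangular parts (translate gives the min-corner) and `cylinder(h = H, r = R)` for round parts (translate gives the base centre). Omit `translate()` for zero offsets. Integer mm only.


translate([517, 622, 0]) cylinder(h = 16, r = 178);


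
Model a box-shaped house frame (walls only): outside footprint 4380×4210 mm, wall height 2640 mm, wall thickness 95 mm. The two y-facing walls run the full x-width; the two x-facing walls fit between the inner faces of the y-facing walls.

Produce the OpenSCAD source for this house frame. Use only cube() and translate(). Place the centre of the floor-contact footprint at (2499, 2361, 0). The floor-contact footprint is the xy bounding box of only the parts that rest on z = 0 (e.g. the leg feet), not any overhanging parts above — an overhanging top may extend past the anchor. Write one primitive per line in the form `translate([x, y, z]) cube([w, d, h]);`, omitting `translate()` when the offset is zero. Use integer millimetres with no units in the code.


translate([309, 256, 0]) cube([4380, 95, 2640]);
translate([309, 4371, 0]) cube([4380, 95, 2640]);
translate([309, 351, 0]) cube([95, 4020, 2640]);
translate([4594, 351, 0]) cube([95, 4020, 2640]);


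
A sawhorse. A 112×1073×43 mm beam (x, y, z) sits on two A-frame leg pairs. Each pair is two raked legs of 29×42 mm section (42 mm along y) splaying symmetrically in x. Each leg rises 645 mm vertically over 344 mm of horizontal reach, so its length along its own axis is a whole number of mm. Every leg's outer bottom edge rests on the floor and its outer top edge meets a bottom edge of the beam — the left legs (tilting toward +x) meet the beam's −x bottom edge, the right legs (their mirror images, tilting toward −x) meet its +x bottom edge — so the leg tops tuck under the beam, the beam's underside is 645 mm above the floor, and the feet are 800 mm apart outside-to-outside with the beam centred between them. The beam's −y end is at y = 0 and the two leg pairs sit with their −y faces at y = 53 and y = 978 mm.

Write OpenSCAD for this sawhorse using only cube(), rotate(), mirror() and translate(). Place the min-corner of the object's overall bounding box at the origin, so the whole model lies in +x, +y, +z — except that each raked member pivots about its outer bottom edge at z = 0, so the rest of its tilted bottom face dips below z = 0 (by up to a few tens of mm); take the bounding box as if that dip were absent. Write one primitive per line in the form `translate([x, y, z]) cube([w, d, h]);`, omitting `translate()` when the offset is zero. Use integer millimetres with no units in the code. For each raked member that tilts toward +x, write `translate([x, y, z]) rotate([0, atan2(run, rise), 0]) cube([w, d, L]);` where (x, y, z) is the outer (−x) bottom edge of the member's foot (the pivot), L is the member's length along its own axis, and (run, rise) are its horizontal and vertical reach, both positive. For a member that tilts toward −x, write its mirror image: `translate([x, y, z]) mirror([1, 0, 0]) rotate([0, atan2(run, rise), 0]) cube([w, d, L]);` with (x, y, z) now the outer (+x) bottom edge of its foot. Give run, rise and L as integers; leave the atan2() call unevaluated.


translate([344, 0, 645]) cube([112, 1073, 43]);
translate([0, 53, 0]) rotate([0, atan2(344, 645), 0]) cube([29, 42, 731]);
translate([800, 53, 0]) mirror([1, 0, 0]) rotate([0, atan2(344, 645), 0]) cube([29, 42, 731]);
translate([0, 978, 0]) rotate([0, atan2(344, 645), 0]) cube([29, 42, 731]);
translate([800, 978, 0]) mirror([1, 0, 0]) rotate([0, atan2(344, 645), 0]) cube([29, 42, 731]);


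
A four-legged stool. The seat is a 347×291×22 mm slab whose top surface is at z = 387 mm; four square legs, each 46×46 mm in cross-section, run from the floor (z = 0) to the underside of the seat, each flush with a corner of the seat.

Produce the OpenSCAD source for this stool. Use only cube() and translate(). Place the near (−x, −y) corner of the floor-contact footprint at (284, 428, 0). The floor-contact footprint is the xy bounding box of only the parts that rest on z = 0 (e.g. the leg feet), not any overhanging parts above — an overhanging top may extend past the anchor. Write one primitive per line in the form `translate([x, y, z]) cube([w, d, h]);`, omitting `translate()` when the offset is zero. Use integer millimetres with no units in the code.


translate([284, 428, 365]) cube([347, 291, 22]);
translate([284, 428, 0]) cube([46, 46, 365]);
translate([585, 428, 0]) cube([46, 46, 365]);
translate([284, 673, 0]) cube([46, 46, 365]);
translate([585, 673, 0]) cube([46, 46, 365]);


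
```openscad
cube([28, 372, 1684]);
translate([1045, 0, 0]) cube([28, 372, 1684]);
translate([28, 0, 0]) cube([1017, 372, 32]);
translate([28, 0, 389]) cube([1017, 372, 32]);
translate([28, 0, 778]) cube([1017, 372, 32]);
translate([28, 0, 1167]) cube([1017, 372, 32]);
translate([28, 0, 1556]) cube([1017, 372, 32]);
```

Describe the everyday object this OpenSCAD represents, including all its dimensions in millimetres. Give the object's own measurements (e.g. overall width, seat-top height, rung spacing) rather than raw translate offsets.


An open bookshelf. Two side panels, each 28 mm thick, 372 mm deep and 1684 mm tall, stand 1073 mm apart (outside-to-outside). Between them sit 5 shelves, each 32 mm thick and 372 mm deep, spanning the full gap between the sides. The bottom shelf rests on the floor (its underside at z = 0) and the clear gap between one shelf's top and the next shelf's underside is 357 mm.


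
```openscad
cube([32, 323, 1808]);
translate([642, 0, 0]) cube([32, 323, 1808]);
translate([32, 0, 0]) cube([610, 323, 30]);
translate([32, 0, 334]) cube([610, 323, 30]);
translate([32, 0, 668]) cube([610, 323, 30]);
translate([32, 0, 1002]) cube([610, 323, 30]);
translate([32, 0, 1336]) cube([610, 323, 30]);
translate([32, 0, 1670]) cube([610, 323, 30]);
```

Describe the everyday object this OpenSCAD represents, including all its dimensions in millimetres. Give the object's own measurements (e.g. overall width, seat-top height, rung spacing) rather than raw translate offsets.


An open bookshelf. Two side panels, each 32 mm thick, 323 mm deep and 1808 mm tall, stand 674 mm apart (outside-to-outside). Between them sit 6 shelves, each 30 mm thick and 323 mm deep, spanning the full gap between the sides. The bottom shelf rests on the floor (its underside at z = 0) and the clear gap between one shelf's top and the next shelf's underside is 304 mm.


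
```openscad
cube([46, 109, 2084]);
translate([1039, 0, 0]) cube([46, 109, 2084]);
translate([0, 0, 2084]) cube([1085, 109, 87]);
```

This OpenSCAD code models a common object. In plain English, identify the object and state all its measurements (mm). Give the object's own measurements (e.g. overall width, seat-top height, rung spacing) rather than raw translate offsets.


A door frame. The clear opening is 993 mm wide and 2084 mm high. Two 46 mm wide jambs, 109 mm deep, stand either side of the opening from the floor to the top of the opening. A 87 mm thick head sits across the top of both jambs, spanning the full outside width of the frame.


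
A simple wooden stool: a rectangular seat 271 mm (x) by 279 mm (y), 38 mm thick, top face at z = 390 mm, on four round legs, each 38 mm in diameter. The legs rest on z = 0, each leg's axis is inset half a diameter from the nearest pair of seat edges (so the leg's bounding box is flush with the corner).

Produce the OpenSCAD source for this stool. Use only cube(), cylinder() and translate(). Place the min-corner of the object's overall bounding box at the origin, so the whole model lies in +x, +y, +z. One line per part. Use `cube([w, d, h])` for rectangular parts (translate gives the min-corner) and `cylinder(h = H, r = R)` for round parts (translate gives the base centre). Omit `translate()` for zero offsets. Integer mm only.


// leg_h = 390 - 38 = 352
translate([0, 0, 352]) cube([271, 279, 38]);
translate([19, 19, 0]) cylinder(h = 352, r = 19);
translate([252, 19, 0]) cylinder(h = 352, r = 19);
translate([19, 260, 0]) cylinder(h = 352, r = 19);
translate([252, 260, 0]) cylinder(h = 352, r = 19);


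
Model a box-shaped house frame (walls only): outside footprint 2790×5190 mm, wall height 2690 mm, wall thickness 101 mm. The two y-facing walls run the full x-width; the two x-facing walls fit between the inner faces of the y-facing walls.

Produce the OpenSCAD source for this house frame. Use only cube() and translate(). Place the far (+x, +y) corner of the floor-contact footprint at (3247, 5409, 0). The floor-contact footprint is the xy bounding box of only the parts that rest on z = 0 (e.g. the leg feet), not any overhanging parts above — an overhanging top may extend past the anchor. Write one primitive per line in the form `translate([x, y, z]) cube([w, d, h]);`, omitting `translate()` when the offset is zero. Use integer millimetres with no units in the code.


translate([457, 219, 0]) cube([2790, 101, 2690]);
translate([457, 5308, 0]) cube([2790, 101, 2690]);
translate([457, 320, 0]) cube([101, 4988, 2690]);
translate([3146, 320, 0]) cube([101, 4988, 2690]);


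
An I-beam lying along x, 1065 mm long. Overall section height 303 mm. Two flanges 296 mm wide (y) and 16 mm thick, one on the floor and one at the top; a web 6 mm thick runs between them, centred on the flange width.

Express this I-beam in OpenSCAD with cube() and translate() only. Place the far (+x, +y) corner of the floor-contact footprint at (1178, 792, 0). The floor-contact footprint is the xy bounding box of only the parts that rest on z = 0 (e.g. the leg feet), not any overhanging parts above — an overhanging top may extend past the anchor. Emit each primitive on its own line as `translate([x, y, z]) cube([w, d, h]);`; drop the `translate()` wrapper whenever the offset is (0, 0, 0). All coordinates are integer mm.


translate([113, 496, 0]) cube([1065, 296, 16]);
translate([113, 641, 16]) cube([1065, 6, 271]);
translate([113, 496, 287]) cube([1065, 296, 16]);


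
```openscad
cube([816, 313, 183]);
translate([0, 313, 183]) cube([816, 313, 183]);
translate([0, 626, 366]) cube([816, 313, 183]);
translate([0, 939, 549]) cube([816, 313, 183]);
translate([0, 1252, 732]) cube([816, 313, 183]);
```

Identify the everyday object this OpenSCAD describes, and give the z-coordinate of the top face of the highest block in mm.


A staircase. The total rise is 915 mm.

5 identical blocks, each offset up and back from the previous — a staircase. Each step is 183 mm tall and there are 5 of them, so the total rise is 5 × 183 = 915 mm.


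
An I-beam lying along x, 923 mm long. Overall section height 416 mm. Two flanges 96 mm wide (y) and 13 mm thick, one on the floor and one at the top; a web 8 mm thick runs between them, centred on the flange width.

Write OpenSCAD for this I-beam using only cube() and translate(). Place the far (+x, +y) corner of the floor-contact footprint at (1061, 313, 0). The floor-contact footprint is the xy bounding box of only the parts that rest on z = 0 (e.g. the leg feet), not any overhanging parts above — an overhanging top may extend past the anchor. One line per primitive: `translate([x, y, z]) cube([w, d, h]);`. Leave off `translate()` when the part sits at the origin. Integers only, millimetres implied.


translate([138, 217, 0]) cube([923, 96, 13]);
translate([138, 261, 13]) cube([923, 8, 390]);
translate([138, 217, 403]) cube([923, 96, 13]);


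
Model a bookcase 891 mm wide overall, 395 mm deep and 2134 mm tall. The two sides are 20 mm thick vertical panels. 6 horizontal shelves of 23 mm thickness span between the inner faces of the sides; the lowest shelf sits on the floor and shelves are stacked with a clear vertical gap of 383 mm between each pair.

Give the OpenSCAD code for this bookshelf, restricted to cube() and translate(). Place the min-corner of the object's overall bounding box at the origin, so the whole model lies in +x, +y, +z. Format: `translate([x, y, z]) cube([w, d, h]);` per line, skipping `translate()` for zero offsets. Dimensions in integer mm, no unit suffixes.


cube([20, 395, 2134]);
translate([871, 0, 0]) cube([20, 395, 2134]);
translate([20, 0, 0]) cube([851, 395, 23]);
translate([20, 0, 406]) cube([851, 395, 23]);
translate([20, 0, 812]) cube([851, 395, 23]);
translate([20, 0, 1218]) cube([851, 395, 23]);
translate([20, 0, 1624]) cube([851, 395, 23]);
translate([20, 0, 2030]) cube([851, 395, 23]);


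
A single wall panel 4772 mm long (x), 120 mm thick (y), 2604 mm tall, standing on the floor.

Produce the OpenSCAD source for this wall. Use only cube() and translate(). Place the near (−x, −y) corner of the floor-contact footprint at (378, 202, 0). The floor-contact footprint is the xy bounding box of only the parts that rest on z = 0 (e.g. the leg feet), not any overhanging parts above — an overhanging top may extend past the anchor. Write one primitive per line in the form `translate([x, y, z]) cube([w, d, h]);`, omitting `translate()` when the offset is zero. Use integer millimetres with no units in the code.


translate([378, 202, 0]) cube([4772, 120, 2604]);


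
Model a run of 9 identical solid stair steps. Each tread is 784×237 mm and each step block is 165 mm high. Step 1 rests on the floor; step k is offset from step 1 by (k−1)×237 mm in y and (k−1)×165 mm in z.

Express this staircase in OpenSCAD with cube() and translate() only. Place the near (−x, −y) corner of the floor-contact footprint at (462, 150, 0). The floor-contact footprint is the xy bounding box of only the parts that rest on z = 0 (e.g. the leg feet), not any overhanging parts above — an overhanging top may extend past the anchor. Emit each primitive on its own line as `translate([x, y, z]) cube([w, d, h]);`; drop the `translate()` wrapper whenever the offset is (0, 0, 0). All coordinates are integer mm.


translate([462, 150, 0]) cube([784, 237, 165]);
translate([462, 387, 165]) cube([784, 237, 165]);
translate([462, 624, 330]) cube([784, 237, 165]);
translate([462, 861, 495]) cube([784, 237, 165]);
translate([462, 1098, 660]) cube([784, 237, 165]);
translate([462, 1335, 825]) cube([784, 237, 165]);
translate([462, 1572, 990]) cube([784, 237, 165]);
translate([462, 1809, 1155]) cube([784, 237, 165]);
translate([462, 2046, 1320]) cube([784, 237, 165]);


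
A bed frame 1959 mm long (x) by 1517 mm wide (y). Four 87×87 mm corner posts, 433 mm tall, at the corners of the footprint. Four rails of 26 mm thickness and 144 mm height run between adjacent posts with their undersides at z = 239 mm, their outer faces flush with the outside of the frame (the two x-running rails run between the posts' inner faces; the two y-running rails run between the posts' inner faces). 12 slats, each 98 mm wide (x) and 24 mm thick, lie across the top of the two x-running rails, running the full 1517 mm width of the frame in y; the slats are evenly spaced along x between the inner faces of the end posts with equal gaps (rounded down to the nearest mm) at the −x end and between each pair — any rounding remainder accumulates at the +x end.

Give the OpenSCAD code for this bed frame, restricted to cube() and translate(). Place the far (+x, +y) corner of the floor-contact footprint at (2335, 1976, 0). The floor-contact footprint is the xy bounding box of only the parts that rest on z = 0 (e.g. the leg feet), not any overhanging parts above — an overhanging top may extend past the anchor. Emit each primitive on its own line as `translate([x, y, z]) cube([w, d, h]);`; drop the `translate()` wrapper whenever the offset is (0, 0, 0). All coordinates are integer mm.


translate([376, 459, 0]) cube([87, 87, 433]);
translate([376, 1889, 0]) cube([87, 87, 433]);
translate([2248, 459, 0]) cube([87, 87, 433]);
translate([2248, 1889, 0]) cube([87, 87, 433]);
translate([463, 459, 239]) cube([1785, 26, 144]);
translate([463, 1950, 239]) cube([1785, 26, 144]);
translate([376, 546, 239]) cube([26, 1343, 144]);
translate([2309, 546, 239]) cube([26, 1343, 144]);
translate([509, 459, 383]) cube([98, 1517, 24]);
translate([653, 459, 383]) cube([98, 1517, 24]);
translate([797, 459, 383]) cube([98, 1517, 24]);
translate([941, 459, 383]) cube([98, 1517, 24]);
translate([1085, 459, 383]) cube([98, 1517, 24]);
translate([1229, 459, 383]) cube([98, 1517, 24]);
translate([1373, 459, 383]) cube([98, 1517, 24]);
translate([1517, 459, 383]) cube([98, 1517, 24]);
translate([1661, 459, 383]) cube([98, 1517, 24]);
translate([1805, 459, 383]) cube([98, 1517, 24]);
translate([1949, 459, 383]) cube([98, 1517, 24]);
translate([2093, 459, 383]) cube([98, 1517, 24]);


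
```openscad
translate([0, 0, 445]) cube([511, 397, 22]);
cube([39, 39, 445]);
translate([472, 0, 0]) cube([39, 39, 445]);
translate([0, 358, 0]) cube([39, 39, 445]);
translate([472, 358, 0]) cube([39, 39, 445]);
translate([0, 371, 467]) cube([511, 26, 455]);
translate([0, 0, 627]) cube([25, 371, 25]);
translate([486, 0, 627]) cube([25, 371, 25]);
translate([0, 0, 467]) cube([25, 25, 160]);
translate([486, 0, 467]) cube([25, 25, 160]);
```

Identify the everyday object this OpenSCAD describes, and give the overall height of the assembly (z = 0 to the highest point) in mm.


A chair. The overall height is 922 mm.

A slab on four corner posts with a tall panel at the back — a chair. The seat slab sits at z = 445 with thickness 22, and the 455 mm backrest starts at the seat top, so the overall height is 445 + 22 + 455 = 922 mm.


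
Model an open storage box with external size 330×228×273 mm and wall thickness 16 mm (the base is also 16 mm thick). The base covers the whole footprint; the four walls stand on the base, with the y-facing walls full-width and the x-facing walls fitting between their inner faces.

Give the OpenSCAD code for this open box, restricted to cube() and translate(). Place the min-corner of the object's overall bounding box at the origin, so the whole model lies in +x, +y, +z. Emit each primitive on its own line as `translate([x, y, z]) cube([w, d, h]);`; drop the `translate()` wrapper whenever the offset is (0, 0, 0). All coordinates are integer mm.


cube([330, 228, 16]);
translate([0, 0, 16]) cube([330, 16, 257]);
translate([0, 212, 16]) cube([330, 16, 257]);
translate([0, 16, 16]) cube([16, 196, 257]);
translate([314, 16, 16]) cube([16, 196, 257]);
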